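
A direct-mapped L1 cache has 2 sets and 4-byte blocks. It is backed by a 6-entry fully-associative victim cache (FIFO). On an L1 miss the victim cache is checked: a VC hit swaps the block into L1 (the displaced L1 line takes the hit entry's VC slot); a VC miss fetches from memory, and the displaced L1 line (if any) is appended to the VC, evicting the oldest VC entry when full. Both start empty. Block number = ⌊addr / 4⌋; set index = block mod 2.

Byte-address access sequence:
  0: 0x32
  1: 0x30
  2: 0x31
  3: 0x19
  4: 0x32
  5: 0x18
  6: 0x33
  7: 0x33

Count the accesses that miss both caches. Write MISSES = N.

#0 0x32→b12/s0 MISS; vc=[]
#1 0x30→b12/s0 L1-HIT; vc=[]
#2 0x31→b12/s0 L1-HIT; vc=[]
#3 0x19→b6/s0 MISS; vc=[12]
#4 0x32→b12/s0 VC-HIT; vc=[6]
#5 0x18→b6/s0 VC-HIT; vc=[12]
#6 0x33→b12/s0 VC-HIT; vc=[6]
#7 0x33→b12/s0 L1-HIT; vc=[6]

MISSES = 2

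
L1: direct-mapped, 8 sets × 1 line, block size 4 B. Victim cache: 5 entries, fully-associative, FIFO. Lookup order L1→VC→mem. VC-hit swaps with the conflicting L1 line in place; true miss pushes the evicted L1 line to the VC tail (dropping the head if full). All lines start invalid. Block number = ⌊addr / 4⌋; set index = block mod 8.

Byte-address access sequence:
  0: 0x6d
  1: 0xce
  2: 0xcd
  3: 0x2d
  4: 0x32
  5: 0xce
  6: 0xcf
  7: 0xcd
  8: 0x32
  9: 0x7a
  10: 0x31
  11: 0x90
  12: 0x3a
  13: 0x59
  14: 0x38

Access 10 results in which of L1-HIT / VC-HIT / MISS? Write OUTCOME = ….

OUTCOME = L1-HIT

#0 0x6d→b27/s3 MISS; vc=[]
#1 0xce→b51/s3 MISS; vc=[27]
#2 0xcd→b51/s3 L1-HIT; vc=[27]
#3 0x2d→b11/s3 MISS; vc=[27,51]
#4 0x32→b12/s4 MISS; vc=[27,51]
#5 0xce→b51/s3 VC-HIT; vc=[27,11]
#6 0xcf→b51/s3 L1-HIT; vc=[27,11]
#7 0xcd→b51/s3 L1-HIT; vc=[27,11]
#8 0x32→b12/s4 L1-HIT; vc=[27,11]
#9 0x7a→b30/s6 MISS; vc=[27,11]
#10 0x31→b12/s4 L1-HIT; vc=[27,11]
#11 0x90→b36/s4 MISS; vc=[27,11,12]
#12 0x3a→b14/s6 MISS; vc=[27,11,12,30]
#13 0x59→b22/s6 MISS; vc=[27,11,12,30,14]
#14 0x38→b14/s6 VC-HIT; vc=[27,11,12,30,22]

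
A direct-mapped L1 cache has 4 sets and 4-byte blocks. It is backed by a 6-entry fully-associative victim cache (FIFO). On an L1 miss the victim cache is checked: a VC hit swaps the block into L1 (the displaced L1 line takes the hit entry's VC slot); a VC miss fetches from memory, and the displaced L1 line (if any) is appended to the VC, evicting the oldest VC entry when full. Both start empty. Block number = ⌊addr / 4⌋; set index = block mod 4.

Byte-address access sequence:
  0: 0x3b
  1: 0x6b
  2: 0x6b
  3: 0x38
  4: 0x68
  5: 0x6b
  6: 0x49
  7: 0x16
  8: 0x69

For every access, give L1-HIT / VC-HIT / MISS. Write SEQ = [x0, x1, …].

SEQ = [MISS, MISS, L1-HIT, VC-HIT, VC-HIT, L1-HIT, MISS, MISS, VC-HIT]

#0 0x3b→b14/s2 MISS; vc=[]
#1 0x6b→b26/s2 MISS; vc=[14]
#2 0x6b→b26/s2 L1-HIT; vc=[14]
#3 0x38→b14/s2 VC-HIT; vc=[26]
#4 0x68→b26/s2 VC-HIT; vc=[14]
#5 0x6b→b26/s2 L1-HIT; vc=[14]
#6 0x49→b18/s2 MISS; vc=[14,26]
#7 0x16→b5/s1 MISS; vc=[14,26]
#8 0x69→b26/s2 VC-HIT; vc=[14,18]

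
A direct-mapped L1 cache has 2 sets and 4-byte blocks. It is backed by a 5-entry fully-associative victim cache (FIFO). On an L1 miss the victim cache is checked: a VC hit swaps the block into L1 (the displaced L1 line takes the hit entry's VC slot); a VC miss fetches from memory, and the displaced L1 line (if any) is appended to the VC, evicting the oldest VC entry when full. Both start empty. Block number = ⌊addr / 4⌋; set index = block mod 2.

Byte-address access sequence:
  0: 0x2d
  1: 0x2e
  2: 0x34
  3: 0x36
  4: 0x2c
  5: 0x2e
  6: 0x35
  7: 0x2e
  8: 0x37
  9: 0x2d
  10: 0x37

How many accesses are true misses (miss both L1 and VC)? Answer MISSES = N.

MISSES = 2

0: 0x2d (blk 11, set 1) → MISS  vc=[]
1: 0x2e (blk 11, set 1) → L1-HIT  vc=[]
2: 0x34 (blk 13, set 1) → MISS  vc=[11]
3: 0x36 (blk 13, set 1) → L1-HIT  vc=[11]
4: 0x2c (blk 11, set 1) → VC-HIT  vc=[13]
5: 0x2e (blk 11, set 1) → L1-HIT  vc=[13]
6: 0x35 (blk 13, set 1) → VC-HIT  vc=[11]
7: 0x2e (blk 11, set 1) → VC-HIT  vc=[13]
8: 0x37 (blk 13, set 1) → VC-HIT  vc=[11]
9: 0x2d (blk 11, set 1) → VC-HIT  vc=[13]
10: 0x37 (blk 13, set 1) → VC-HIT  vc=[11]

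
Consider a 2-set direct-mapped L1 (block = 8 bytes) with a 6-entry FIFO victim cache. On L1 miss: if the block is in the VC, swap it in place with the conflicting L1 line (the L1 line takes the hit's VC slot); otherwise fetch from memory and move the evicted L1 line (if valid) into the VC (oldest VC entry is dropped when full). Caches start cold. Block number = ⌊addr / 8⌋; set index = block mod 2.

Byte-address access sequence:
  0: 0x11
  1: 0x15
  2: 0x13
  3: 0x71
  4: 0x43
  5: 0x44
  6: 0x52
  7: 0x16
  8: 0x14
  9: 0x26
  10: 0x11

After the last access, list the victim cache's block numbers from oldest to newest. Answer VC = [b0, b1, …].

  [0] addr=0x11 blk=2 s=0: MISS | VC []
  [1] addr=0x15 blk=2 s=0: L1-HIT | VC []
  [2] addr=0x13 blk=2 s=0: L1-HIT | VC []
  [3] addr=0x71 blk=14 s=0: MISS | VC [2]
  [4] addr=0x43 blk=8 s=0: MISS | VC [2, 14]
  [5] addr=0x44 blk=8 s=0: L1-HIT | VC [2, 14]
  [6] addr=0x52 blk=10 s=0: MISS | VC [2, 14, 8]
  [7] addr=0x16 blk=2 s=0: VC-HIT | VC [10, 14, 8]
  [8] addr=0x14 blk=2 s=0: L1-HIT | VC [10, 14, 8]
  [9] addr=0x26 blk=4 s=0: MISS | VC [10, 14, 8, 2]
  [10] addr=0x11 blk=2 s=0: VC-HIT | VC [10, 14, 8, 4]

VC = [10, 14, 8, 4]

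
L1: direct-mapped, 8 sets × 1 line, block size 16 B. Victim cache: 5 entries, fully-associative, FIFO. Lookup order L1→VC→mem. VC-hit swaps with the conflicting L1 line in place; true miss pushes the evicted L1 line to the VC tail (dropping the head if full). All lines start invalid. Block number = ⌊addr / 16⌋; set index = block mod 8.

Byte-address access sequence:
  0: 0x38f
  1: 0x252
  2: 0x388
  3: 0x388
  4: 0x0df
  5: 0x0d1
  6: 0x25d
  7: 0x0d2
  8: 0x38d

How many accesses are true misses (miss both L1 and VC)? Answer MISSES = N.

MISSES = 3

  [0] addr=0x38f blk=56 s=0: MISS | VC []
  [1] addr=0x252 blk=37 s=5: MISS | VC []
  [2] addr=0x388 blk=56 s=0: L1-HIT | VC []
  [3] addr=0x388 blk=56 s=0: L1-HIT | VC []
  [4] addr=0xdf blk=13 s=5: MISS | VC [37]
  [5] addr=0xd1 blk=13 s=5: L1-HIT | VC [37]
  [6] addr=0x25d blk=37 s=5: VC-HIT | VC [13]
  [7] addr=0xd2 blk=13 s=5: VC-HIT | VC [37]
  [8] addr=0x38d blk=56 s=0: L1-HIT | VC [37]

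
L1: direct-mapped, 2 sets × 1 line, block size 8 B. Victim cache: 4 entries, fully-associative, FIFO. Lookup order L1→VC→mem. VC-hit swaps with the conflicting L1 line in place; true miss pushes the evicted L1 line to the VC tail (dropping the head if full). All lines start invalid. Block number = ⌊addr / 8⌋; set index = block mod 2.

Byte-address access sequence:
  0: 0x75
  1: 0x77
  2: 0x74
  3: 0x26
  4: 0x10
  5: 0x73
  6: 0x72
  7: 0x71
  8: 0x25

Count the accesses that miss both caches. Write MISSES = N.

MISSES = 3

0: 0x75 (blk 14, set 0) → MISS  vc=[]
1: 0x77 (blk 14, set 0) → L1-HIT  vc=[]
2: 0x74 (blk 14, set 0) → L1-HIT  vc=[]
3: 0x26 (blk 4, set 0) → MISS  vc=[14]
4: 0x10 (blk 2, set 0) → MISS  vc=[14, 4]
5: 0x73 (blk 14, set 0) → VC-HIT  vc=[2, 4]
6: 0x72 (blk 14, set 0) → L1-HIT  vc=[2, 4]
7: 0x71 (blk 14, set 0) → L1-HIT  vc=[2, 4]
8: 0x25 (blk 4, set 0) → VC-HIT  vc=[2, 14]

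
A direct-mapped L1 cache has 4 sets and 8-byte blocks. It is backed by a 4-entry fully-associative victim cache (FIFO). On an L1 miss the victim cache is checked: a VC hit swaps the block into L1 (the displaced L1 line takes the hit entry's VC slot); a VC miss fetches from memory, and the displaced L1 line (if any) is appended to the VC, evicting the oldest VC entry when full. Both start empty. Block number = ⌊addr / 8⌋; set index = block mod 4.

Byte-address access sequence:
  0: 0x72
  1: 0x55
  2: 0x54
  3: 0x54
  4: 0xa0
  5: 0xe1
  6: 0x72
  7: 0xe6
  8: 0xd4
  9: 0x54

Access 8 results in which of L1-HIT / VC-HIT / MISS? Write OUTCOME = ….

0: 0x72 (blk 14, set 2) → MISS  vc=[]
1: 0x55 (blk 10, set 2) → MISS  vc=[14]
2: 0x54 (blk 10, set 2) → L1-HIT  vc=[14]
3: 0x54 (blk 10, set 2) → L1-HIT  vc=[14]
4: 0xa0 (blk 20, set 0) → MISS  vc=[14]
5: 0xe1 (blk 28, set 0) → MISS  vc=[14, 20]
6: 0x72 (blk 14, set 2) → VC-HIT  vc=[10, 20]
7: 0xe6 (blk 28, set 0) → L1-HIT  vc=[10, 20]
8: 0xd4 (blk 26, set 2) → MISS  vc=[10, 20, 14]
9: 0x54 (blk 10, set 2) → VC-HIT  vc=[26, 20, 14]

OUTCOME = MISS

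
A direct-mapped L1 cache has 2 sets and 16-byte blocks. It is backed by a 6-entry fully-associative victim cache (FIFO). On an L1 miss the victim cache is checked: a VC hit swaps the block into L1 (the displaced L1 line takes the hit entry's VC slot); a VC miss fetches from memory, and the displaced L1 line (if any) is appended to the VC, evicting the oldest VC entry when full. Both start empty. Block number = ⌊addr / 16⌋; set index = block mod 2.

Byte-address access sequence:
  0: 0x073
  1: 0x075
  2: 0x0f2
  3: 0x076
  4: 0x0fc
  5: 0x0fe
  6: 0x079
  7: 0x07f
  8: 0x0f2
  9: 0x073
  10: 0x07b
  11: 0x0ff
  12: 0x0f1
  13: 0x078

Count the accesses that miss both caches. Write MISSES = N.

0: 0x73 (blk 7, set 1) → MISS  vc=[]
1: 0x75 (blk 7, set 1) → L1-HIT  vc=[]
2: 0xf2 (blk 15, set 1) → MISS  vc=[7]
3: 0x76 (blk 7, set 1) → VC-HIT  vc=[15]
4: 0xfc (blk 15, set 1) → VC-HIT  vc=[7]
5: 0xfe (blk 15, set 1) → L1-HIT  vc=[7]
6: 0x79 (blk 7, set 1) → VC-HIT  vc=[15]
7: 0x7f (blk 7, set 1) → L1-HIT  vc=[15]
8: 0xf2 (blk 15, set 1) → VC-HIT  vc=[7]
9: 0x73 (blk 7, set 1) → VC-HIT  vc=[15]
10: 0x7b (blk 7, set 1) → L1-HIT  vc=[15]
11: 0xff (blk 15, set 1) → VC-HIT  vc=[7]
12: 0xf1 (blk 15, set 1) → L1-HIT  vc=[7]
13: 0x78 (blk 7, set 1) → VC-HIT  vc=[15]

MISSES = 2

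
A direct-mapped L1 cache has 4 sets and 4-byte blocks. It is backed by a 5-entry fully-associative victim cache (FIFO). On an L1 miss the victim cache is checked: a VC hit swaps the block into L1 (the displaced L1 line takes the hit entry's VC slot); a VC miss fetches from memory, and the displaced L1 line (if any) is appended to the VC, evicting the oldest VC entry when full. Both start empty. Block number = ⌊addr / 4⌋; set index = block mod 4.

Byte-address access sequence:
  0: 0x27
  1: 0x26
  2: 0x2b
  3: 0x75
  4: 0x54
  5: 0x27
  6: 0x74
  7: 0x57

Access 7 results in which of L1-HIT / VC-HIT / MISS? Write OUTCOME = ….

0: 0x27 (blk 9, set 1) → MISS  vc=[]
1: 0x26 (blk 9, set 1) → L1-HIT  vc=[]
2: 0x2b (blk 10, set 2) → MISS  vc=[]
3: 0x75 (blk 29, set 1) → MISS  vc=[9]
4: 0x54 (blk 21, set 1) → MISS  vc=[9, 29]
5: 0x27 (blk 9, set 1) → VC-HIT  vc=[21, 29]
6: 0x74 (blk 29, set 1) → VC-HIT  vc=[21, 9]
7: 0x57 (blk 21, set 1) → VC-HIT  vc=[29, 9]

OUTCOME = VC-HIT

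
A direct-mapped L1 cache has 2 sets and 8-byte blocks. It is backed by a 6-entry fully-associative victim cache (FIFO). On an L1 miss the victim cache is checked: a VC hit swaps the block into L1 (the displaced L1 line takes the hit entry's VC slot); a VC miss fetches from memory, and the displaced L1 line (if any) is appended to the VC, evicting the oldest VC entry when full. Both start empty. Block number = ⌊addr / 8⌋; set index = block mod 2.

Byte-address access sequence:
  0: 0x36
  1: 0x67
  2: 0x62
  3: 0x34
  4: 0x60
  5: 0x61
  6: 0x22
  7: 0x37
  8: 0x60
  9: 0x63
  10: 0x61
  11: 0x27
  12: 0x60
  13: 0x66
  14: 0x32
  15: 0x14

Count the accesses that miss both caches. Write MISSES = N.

MISSES = 4

0: 0x36 (blk 6, set 0) → MISS  vc=[]
1: 0x67 (blk 12, set 0) → MISS  vc=[6]
2: 0x62 (blk 12, set 0) → L1-HIT  vc=[6]
3: 0x34 (blk 6, set 0) → VC-HIT  vc=[12]
4: 0x60 (blk 12, set 0) → VC-HIT  vc=[6]
5: 0x61 (blk 12, set 0) → L1-HIT  vc=[6]
6: 0x22 (blk 4, set 0) → MISS  vc=[6, 12]
7: 0x37 (blk 6, set 0) → VC-HIT  vc=[4, 12]
8: 0x60 (blk 12, set 0) → VC-HIT  vc=[4, 6]
9: 0x63 (blk 12, set 0) → L1-HIT  vc=[4, 6]
10: 0x61 (blk 12, set 0) → L1-HIT  vc=[4, 6]
11: 0x27 (blk 4, set 0) → VC-HIT  vc=[12, 6]
12: 0x60 (blk 12, set 0) → VC-HIT  vc=[4, 6]
13: 0x66 (blk 12, set 0) → L1-HIT  vc=[4, 6]
14: 0x32 (blk 6, set 0) → VC-HIT  vc=[4, 12]
15: 0x14 (blk 2, set 0) → MISS  vc=[4, 12, 6]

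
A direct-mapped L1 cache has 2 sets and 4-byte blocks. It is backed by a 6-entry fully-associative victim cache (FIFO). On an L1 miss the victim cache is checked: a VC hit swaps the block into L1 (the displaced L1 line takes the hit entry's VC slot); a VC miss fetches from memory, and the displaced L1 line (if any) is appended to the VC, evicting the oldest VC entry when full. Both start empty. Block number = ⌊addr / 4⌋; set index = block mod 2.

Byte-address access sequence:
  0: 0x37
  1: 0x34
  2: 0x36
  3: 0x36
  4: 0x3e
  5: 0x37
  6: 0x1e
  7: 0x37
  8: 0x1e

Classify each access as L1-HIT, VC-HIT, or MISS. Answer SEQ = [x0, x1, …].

  [0] addr=0x37 blk=13 s=1: MISS | VC []
  [1] addr=0x34 blk=13 s=1: L1-HIT | VC []
  [2] addr=0x36 blk=13 s=1: L1-HIT | VC []
  [3] addr=0x36 blk=13 s=1: L1-HIT | VC []
  [4] addr=0x3e blk=15 s=1: MISS | VC [13]
  [5] addr=0x37 blk=13 s=1: VC-HIT | VC [15]
  [6] addr=0x1e blk=7 s=1: MISS | VC [15, 13]
  [7] addr=0x37 blk=13 s=1: VC-HIT | VC [15, 7]
  [8] addr=0x1e blk=7 s=1: VC-HIT | VC [15, 13]

SEQ = [MISS, L1-HIT, L1-HIT, L1-HIT, MISS, VC-HIT, MISS, VC-HIT, VC-HIT]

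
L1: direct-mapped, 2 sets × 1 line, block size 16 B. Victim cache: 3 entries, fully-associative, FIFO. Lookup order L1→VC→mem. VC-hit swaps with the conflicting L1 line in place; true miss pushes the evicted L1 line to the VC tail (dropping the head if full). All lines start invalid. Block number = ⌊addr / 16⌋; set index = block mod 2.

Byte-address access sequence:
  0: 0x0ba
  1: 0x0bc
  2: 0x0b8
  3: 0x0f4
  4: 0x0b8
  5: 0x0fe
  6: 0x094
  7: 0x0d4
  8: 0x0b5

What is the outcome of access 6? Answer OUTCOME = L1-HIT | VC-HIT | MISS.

OUTCOME = MISS

#0 0xba→b11/s1 MISS; vc=[]
#1 0xbc→b11/s1 L1-HIT; vc=[]
#2 0xb8→b11/s1 L1-HIT; vc=[]
#3 0xf4→b15/s1 MISS; vc=[11]
#4 0xb8→b11/s1 VC-HIT; vc=[15]
#5 0xfe→b15/s1 VC-HIT; vc=[11]
#6 0x94→b9/s1 MISS; vc=[11,15]
#7 0xd4→b13/s1 MISS; vc=[11,15,9]
#8 0xb5→b11/s1 VC-HIT; vc=[13,15,9]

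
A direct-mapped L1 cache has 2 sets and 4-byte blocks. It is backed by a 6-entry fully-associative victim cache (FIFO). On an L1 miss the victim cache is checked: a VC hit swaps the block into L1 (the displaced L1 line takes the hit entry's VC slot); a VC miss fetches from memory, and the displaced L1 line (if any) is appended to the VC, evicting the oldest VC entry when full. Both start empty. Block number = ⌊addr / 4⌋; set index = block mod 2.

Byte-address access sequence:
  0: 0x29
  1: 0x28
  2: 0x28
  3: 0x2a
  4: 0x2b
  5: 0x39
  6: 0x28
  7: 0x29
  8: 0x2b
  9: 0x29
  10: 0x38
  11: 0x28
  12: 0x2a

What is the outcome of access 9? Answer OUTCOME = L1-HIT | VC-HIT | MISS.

0: 0x29 (blk 10, set 0) → MISS  vc=[]
1: 0x28 (blk 10, set 0) → L1-HIT  vc=[]
2: 0x28 (blk 10, set 0) → L1-HIT  vc=[]
3: 0x2a (blk 10, set 0) → L1-HIT  vc=[]
4: 0x2b (blk 10, set 0) → L1-HIT  vc=[]
5: 0x39 (blk 14, set 0) → MISS  vc=[10]
6: 0x28 (blk 10, set 0) → VC-HIT  vc=[14]
7: 0x29 (blk 10, set 0) → L1-HIT  vc=[14]
8: 0x2b (blk 10, set 0) → L1-HIT  vc=[14]
9: 0x29 (blk 10, set 0) → L1-HIT  vc=[14]
10: 0x38 (blk 14, set 0) → VC-HIT  vc=[10]
11: 0x28 (blk 10, set 0) → VC-HIT  vc=[14]
12: 0x2a (blk 10, set 0) → L1-HIT  vc=[14]

OUTCOME = L1-HIT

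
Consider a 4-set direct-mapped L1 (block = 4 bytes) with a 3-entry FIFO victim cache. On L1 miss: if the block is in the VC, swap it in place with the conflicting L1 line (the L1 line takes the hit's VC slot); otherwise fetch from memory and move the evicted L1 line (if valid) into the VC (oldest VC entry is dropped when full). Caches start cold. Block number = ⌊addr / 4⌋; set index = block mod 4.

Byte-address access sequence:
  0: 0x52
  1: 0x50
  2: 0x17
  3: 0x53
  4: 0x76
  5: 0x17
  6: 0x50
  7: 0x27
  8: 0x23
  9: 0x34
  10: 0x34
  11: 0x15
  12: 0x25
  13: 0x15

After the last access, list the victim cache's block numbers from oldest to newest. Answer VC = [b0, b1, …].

  [0] addr=0x52 blk=20 s=0: MISS | VC []
  [1] addr=0x50 blk=20 s=0: L1-HIT | VC []
  [2] addr=0x17 blk=5 s=1: MISS | VC []
  [3] addr=0x53 blk=20 s=0: L1-HIT | VC []
  [4] addr=0x76 blk=29 s=1: MISS | VC [5]
  [5] addr=0x17 blk=5 s=1: VC-HIT | VC [29]
  [6] addr=0x50 blk=20 s=0: L1-HIT | VC [29]
  [7] addr=0x27 blk=9 s=1: MISS | VC [29, 5]
  [8] addr=0x23 blk=8 s=0: MISS | VC [29, 5, 20]
  [9] addr=0x34 blk=13 s=1: MISS | VC [5, 20, 9]
  [10] addr=0x34 blk=13 s=1: L1-HIT | VC [5, 20, 9]
  [11] addr=0x15 blk=5 s=1: VC-HIT | VC [13, 20, 9]
  [12] addr=0x25 blk=9 s=1: VC-HIT | VC [13, 20, 5]
  [13] addr=0x15 blk=5 s=1: VC-HIT | VC [13, 20, 9]

VC = [13, 20, 9]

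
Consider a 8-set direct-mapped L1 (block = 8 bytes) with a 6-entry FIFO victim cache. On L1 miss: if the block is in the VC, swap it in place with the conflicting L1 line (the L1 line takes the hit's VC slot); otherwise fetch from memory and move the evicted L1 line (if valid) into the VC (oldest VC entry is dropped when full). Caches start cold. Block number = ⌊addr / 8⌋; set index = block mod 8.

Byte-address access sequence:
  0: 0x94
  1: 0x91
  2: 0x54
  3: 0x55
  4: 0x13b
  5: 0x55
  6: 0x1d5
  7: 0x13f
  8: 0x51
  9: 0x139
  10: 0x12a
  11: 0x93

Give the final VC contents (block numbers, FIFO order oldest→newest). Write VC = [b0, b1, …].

VC = [10, 58]

0: 0x94 (blk 18, set 2) → MISS  vc=[]
1: 0x91 (blk 18, set 2) → L1-HIT  vc=[]
2: 0x54 (blk 10, set 2) → MISS  vc=[18]
3: 0x55 (blk 10, set 2) → L1-HIT  vc=[18]
4: 0x13b (blk 39, set 7) → MISS  vc=[18]
5: 0x55 (blk 10, set 2) → L1-HIT  vc=[18]
6: 0x1d5 (blk 58, set 2) → MISS  vc=[18, 10]
7: 0x13f (blk 39, set 7) → L1-HIT  vc=[18, 10]
8: 0x51 (blk 10, set 2) → VC-HIT  vc=[18, 58]
9: 0x139 (blk 39, set 7) → L1-HIT  vc=[18, 58]
10: 0x12a (blk 37, set 5) → MISS  vc=[18, 58]
11: 0x93 (blk 18, set 2) → VC-HIT  vc=[10, 58]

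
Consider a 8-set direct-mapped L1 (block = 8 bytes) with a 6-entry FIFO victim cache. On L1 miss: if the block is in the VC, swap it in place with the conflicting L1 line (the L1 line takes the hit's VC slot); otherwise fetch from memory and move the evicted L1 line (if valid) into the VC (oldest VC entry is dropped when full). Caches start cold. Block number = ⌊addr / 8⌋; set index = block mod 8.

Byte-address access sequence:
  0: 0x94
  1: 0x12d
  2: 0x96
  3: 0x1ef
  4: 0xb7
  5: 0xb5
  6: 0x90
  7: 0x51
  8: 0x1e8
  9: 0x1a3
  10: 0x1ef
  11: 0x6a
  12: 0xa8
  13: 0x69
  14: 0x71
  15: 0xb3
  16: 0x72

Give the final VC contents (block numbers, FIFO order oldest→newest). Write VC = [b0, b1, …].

0: 0x94 (blk 18, set 2) → MISS  vc=[]
1: 0x12d (blk 37, set 5) → MISS  vc=[]
2: 0x96 (blk 18, set 2) → L1-HIT  vc=[]
3: 0x1ef (blk 61, set 5) → MISS  vc=[37]
4: 0xb7 (blk 22, set 6) → MISS  vc=[37]
5: 0xb5 (blk 22, set 6) → L1-HIT  vc=[37]
6: 0x90 (blk 18, set 2) → L1-HIT  vc=[37]
7: 0x51 (blk 10, set 2) → MISS  vc=[37, 18]
8: 0x1e8 (blk 61, set 5) → L1-HIT  vc=[37, 18]
9: 0x1a3 (blk 52, set 4) → MISS  vc=[37, 18]
10: 0x1ef (blk 61, set 5) → L1-HIT  vc=[37, 18]
11: 0x6a (blk 13, set 5) → MISS  vc=[37, 18, 61]
12: 0xa8 (blk 21, set 5) → MISS  vc=[37, 18, 61, 13]
13: 0x69 (blk 13, set 5) → VC-HIT  vc=[37, 18, 61, 21]
14: 0x71 (blk 14, set 6) → MISS  vc=[37, 18, 61, 21, 22]
15: 0xb3 (blk 22, set 6) → VC-HIT  vc=[37, 18, 61, 21, 14]
16: 0x72 (blk 14, set 6) → VC-HIT  vc=[37, 18, 61, 21, 22]

VC = [37, 18, 61, 21, 22]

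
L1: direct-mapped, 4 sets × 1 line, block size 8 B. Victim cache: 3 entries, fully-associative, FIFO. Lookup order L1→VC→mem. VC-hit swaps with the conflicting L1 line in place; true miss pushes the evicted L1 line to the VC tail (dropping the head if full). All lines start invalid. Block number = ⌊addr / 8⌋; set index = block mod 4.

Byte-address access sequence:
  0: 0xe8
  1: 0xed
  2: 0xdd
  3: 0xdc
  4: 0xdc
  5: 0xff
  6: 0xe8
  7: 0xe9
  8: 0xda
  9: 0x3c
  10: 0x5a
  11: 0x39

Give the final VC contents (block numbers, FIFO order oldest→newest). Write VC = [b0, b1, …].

#0 0xe8→b29/s1 MISS; vc=[]
#1 0xed→b29/s1 L1-HIT; vc=[]
#2 0xdd→b27/s3 MISS; vc=[]
#3 0xdc→b27/s3 L1-HIT; vc=[]
#4 0xdc→b27/s3 L1-HIT; vc=[]
#5 0xff→b31/s3 MISS; vc=[27]
#6 0xe8→b29/s1 L1-HIT; vc=[27]
#7 0xe9→b29/s1 L1-HIT; vc=[27]
#8 0xda→b27/s3 VC-HIT; vc=[31]
#9 0x3c→b7/s3 MISS; vc=[31,27]
#10 0x5a→b11/s3 MISS; vc=[31,27,7]
#11 0x39→b7/s3 VC-HIT; vc=[31,27,11]

VC = [31, 27, 11]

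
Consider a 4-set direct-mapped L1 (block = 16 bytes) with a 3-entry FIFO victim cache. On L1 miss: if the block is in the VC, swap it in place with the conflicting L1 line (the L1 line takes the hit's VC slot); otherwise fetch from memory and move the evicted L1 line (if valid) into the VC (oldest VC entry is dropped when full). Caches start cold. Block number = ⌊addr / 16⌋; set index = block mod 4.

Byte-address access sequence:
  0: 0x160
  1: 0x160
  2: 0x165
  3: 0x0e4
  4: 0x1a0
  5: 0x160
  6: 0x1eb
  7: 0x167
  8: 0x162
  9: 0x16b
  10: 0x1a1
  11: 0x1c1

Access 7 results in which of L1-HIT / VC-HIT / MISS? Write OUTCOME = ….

#0 0x160→b22/s2 MISS; vc=[]
#1 0x160→b22/s2 L1-HIT; vc=[]
#2 0x165→b22/s2 L1-HIT; vc=[]
#3 0xe4→b14/s2 MISS; vc=[22]
#4 0x1a0→b26/s2 MISS; vc=[22,14]
#5 0x160→b22/s2 VC-HIT; vc=[26,14]
#6 0x1eb→b30/s2 MISS; vc=[26,14,22]
#7 0x167→b22/s2 VC-HIT; vc=[26,14,30]
#8 0x162→b22/s2 L1-HIT; vc=[26,14,30]
#9 0x16b→b22/s2 L1-HIT; vc=[26,14,30]
#10 0x1a1→b26/s2 VC-HIT; vc=[22,14,30]
#11 0x1c1→b28/s0 MISS; vc=[22,14,30]

OUTCOME = VC-HIT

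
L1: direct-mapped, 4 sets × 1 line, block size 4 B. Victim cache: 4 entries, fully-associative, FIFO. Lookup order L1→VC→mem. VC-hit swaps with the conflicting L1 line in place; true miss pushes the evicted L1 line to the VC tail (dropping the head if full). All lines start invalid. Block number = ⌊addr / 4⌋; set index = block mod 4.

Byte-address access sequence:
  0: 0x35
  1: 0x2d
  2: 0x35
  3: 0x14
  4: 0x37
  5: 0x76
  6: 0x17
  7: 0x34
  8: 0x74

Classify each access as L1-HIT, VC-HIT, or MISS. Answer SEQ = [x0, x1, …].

  [0] addr=0x35 blk=13 s=1: MISS | VC []
  [1] addr=0x2d blk=11 s=3: MISS | VC []
  [2] addr=0x35 blk=13 s=1: L1-HIT | VC []
  [3] addr=0x14 blk=5 s=1: MISS | VC [13]
  [4] addr=0x37 blk=13 s=1: VC-HIT | VC [5]
  [5] addr=0x76 blk=29 s=1: MISS | VC [5, 13]
  [6] addr=0x17 blk=5 s=1: VC-HIT | VC [29, 13]
  [7] addr=0x34 blk=13 s=1: VC-HIT | VC [29, 5]
  [8] addr=0x74 blk=29 s=1: VC-HIT | VC [13, 5]

SEQ = [MISS, MISS, L1-HIT, MISS, VC-HIT, MISS, VC-HIT, VC-HIT, VC-HIT]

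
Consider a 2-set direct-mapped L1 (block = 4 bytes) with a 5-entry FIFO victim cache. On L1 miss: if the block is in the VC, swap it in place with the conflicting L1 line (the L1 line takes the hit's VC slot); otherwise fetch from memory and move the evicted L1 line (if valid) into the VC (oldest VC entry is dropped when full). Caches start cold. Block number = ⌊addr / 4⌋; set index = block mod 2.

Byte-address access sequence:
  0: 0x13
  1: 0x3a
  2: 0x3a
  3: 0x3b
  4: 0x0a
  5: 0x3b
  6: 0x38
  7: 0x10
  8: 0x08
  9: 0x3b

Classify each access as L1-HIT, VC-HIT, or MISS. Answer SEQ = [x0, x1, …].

  [0] addr=0x13 blk=4 s=0: MISS | VC []
  [1] addr=0x3a blk=14 s=0: MISS | VC [4]
  [2] addr=0x3a blk=14 s=0: L1-HIT | VC [4]
  [3] addr=0x3b blk=14 s=0: L1-HIT | VC [4]
  [4] addr=0xa blk=2 s=0: MISS | VC [4, 14]
  [5] addr=0x3b blk=14 s=0: VC-HIT | VC [4, 2]
  [6] addr=0x38 blk=14 s=0: L1-HIT | VC [4, 2]
  [7] addr=0x10 blk=4 s=0: VC-HIT | VC [14, 2]
  [8] addr=0x8 blk=2 s=0: VC-HIT | VC [14, 4]
  [9] addr=0x3b blk=14 s=0: VC-HIT | VC [2, 4]

SEQ = [MISS, MISS, L1-HIT, L1-HIT, MISS, VC-HIT, L1-HIT, VC-HIT, VC-HIT, VC-HIT]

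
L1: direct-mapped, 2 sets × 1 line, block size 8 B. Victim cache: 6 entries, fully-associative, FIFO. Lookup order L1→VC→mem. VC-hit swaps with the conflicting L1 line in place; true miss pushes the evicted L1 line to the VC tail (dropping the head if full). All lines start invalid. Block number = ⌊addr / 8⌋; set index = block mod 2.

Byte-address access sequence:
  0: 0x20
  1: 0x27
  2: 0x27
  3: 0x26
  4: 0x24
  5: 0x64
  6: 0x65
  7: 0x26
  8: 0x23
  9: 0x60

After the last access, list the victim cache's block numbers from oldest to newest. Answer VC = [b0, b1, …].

#0 0x20→b4/s0 MISS; vc=[]
#1 0x27→b4/s0 L1-HIT; vc=[]
#2 0x27→b4/s0 L1-HIT; vc=[]
#3 0x26→b4/s0 L1-HIT; vc=[]
#4 0x24→b4/s0 L1-HIT; vc=[]
#5 0x64→b12/s0 MISS; vc=[4]
#6 0x65→b12/s0 L1-HIT; vc=[4]
#7 0x26→b4/s0 VC-HIT; vc=[12]
#8 0x23→b4/s0 L1-HIT; vc=[12]
#9 0x60→b12/s0 VC-HIT; vc=[4]

VC = [4]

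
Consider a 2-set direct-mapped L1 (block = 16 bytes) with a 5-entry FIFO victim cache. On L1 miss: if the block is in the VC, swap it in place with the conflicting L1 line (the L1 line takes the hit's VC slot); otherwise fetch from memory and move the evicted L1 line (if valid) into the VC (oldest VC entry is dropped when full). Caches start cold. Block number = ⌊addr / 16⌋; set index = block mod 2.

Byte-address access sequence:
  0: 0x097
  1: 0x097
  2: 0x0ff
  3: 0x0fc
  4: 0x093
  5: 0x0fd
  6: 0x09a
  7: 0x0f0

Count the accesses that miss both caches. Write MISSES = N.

0: 0x97 (blk 9, set 1) → MISS  vc=[]
1: 0x97 (blk 9, set 1) → L1-HIT  vc=[]
2: 0xff (blk 15, set 1) → MISS  vc=[9]
3: 0xfc (blk 15, set 1) → L1-HIT  vc=[9]
4: 0x93 (blk 9, set 1) → VC-HIT  vc=[15]
5: 0xfd (blk 15, set 1) → VC-HIT  vc=[9]
6: 0x9a (blk 9, set 1) → VC-HIT  vc=[15]
7: 0xf0 (blk 15, set 1) → VC-HIT  vc=[9]

MISSES = 2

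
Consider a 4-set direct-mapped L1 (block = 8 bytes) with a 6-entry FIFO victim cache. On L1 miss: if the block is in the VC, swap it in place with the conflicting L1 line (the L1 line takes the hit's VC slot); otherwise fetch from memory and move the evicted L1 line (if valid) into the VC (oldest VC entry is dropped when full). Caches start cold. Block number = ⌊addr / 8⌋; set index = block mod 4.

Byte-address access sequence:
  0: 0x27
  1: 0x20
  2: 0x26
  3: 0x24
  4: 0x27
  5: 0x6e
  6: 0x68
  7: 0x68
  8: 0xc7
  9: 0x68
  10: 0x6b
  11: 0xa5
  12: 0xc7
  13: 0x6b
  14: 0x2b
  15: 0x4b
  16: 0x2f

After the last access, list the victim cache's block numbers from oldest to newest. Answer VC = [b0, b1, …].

VC = [4, 20, 13, 9]

#0 0x27→b4/s0 MISS; vc=[]
#1 0x20→b4/s0 L1-HIT; vc=[]
#2 0x26→b4/s0 L1-HIT; vc=[]
#3 0x24→b4/s0 L1-HIT; vc=[]
#4 0x27→b4/s0 L1-HIT; vc=[]
#5 0x6e→b13/s1 MISS; vc=[]
#6 0x68→b13/s1 L1-HIT; vc=[]
#7 0x68→b13/s1 L1-HIT; vc=[]
#8 0xc7→b24/s0 MISS; vc=[4]
#9 0x68→b13/s1 L1-HIT; vc=[4]
#10 0x6b→b13/s1 L1-HIT; vc=[4]
#11 0xa5→b20/s0 MISS; vc=[4,24]
#12 0xc7→b24/s0 VC-HIT; vc=[4,20]
#13 0x6b→b13/s1 L1-HIT; vc=[4,20]
#14 0x2b→b5/s1 MISS; vc=[4,20,13]
#15 0x4b→b9/s1 MISS; vc=[4,20,13,5]
#16 0x2f→b5/s1 VC-HIT; vc=[4,20,13,9]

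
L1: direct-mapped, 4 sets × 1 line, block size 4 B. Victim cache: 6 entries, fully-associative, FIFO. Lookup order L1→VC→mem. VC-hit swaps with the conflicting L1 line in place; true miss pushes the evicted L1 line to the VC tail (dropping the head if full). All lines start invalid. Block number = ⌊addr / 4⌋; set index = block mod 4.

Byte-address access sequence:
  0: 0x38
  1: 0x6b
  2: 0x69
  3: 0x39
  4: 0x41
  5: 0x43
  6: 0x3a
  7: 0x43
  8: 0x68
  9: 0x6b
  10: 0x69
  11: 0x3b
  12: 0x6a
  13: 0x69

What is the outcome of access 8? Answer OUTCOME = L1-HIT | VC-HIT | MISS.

#0 0x38→b14/s2 MISS; vc=[]
#1 0x6b→b26/s2 MISS; vc=[14]
#2 0x69→b26/s2 L1-HIT; vc=[14]
#3 0x39→b14/s2 VC-HIT; vc=[26]
#4 0x41→b16/s0 MISS; vc=[26]
#5 0x43→b16/s0 L1-HIT; vc=[26]
#6 0x3a→b14/s2 L1-HIT; vc=[26]
#7 0x43→b16/s0 L1-HIT; vc=[26]
#8 0x68→b26/s2 VC-HIT; vc=[14]
#9 0x6b→b26/s2 L1-HIT; vc=[14]
#10 0x69→b26/s2 L1-HIT; vc=[14]
#11 0x3b→b14/s2 VC-HIT; vc=[26]
#12 0x6a→b26/s2 VC-HIT; vc=[14]
#13 0x69→b26/s2 L1-HIT; vc=[14]

OUTCOME = VC-HIT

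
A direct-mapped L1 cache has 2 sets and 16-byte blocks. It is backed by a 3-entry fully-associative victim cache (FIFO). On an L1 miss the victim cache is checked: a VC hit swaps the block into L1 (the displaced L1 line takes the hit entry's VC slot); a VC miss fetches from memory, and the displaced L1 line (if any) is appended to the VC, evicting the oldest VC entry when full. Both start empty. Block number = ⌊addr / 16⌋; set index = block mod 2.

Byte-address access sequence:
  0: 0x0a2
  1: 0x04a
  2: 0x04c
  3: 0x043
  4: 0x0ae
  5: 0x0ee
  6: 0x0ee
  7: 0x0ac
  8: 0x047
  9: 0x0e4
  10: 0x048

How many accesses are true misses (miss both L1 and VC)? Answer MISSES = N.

MISSES = 3

  [0] addr=0xa2 blk=10 s=0: MISS | VC []
  [1] addr=0x4a blk=4 s=0: MISS | VC [10]
  [2] addr=0x4c blk=4 s=0: L1-HIT | VC [10]
  [3] addr=0x43 blk=4 s=0: L1-HIT | VC [10]
  [4] addr=0xae blk=10 s=0: VC-HIT | VC [4]
  [5] addr=0xee blk=14 s=0: MISS | VC [4, 10]
  [6] addr=0xee blk=14 s=0: L1-HIT | VC [4, 10]
  [7] addr=0xac blk=10 s=0: VC-HIT | VC [4, 14]
  [8] addr=0x47 blk=4 s=0: VC-HIT | VC [10, 14]
  [9] addr=0xe4 blk=14 s=0: VC-HIT | VC [10, 4]
  [10] addr=0x48 blk=4 s=0: VC-HIT | VC [10, 14]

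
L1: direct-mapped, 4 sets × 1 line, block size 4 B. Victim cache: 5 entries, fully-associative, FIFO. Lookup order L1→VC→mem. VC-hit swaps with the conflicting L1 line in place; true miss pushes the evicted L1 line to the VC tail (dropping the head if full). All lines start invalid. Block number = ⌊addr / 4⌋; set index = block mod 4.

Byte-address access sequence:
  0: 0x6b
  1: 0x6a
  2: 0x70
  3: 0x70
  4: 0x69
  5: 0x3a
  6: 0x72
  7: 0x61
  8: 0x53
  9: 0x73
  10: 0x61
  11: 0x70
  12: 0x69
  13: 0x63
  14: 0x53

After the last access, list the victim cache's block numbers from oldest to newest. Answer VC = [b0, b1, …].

VC = [14, 24, 28]

  [0] addr=0x6b blk=26 s=2: MISS | VC []
  [1] addr=0x6a blk=26 s=2: L1-HIT | VC []
  [2] addr=0x70 blk=28 s=0: MISS | VC []
  [3] addr=0x70 blk=28 s=0: L1-HIT | VC []
  [4] addr=0x69 blk=26 s=2: L1-HIT | VC []
  [5] addr=0x3a blk=14 s=2: MISS | VC [26]
  [6] addr=0x72 blk=28 s=0: L1-HIT | VC [26]
  [7] addr=0x61 blk=24 s=0: MISS | VC [26, 28]
  [8] addr=0x53 blk=20 s=0: MISS | VC [26, 28, 24]
  [9] addr=0x73 blk=28 s=0: VC-HIT | VC [26, 20, 24]
  [10] addr=0x61 blk=24 s=0: VC-HIT | VC [26, 20, 28]
  [11] addr=0x70 blk=28 s=0: VC-HIT | VC [26, 20, 24]
  [12] addr=0x69 blk=26 s=2: VC-HIT | VC [14, 20, 24]
  [13] addr=0x63 blk=24 s=0: VC-HIT | VC [14, 20, 28]
  [14] addr=0x53 blk=20 s=0: VC-HIT | VC [14, 24, 28]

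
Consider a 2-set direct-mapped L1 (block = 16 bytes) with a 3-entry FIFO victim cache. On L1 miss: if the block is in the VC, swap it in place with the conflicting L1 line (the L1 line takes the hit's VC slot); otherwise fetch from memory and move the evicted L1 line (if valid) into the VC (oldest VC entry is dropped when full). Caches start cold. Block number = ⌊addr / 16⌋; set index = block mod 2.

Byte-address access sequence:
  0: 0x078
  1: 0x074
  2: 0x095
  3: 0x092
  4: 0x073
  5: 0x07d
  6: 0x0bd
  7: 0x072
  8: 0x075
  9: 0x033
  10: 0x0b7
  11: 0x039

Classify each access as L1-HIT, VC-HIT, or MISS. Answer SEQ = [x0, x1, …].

0: 0x78 (blk 7, set 1) → MISS  vc=[]
1: 0x74 (blk 7, set 1) → L1-HIT  vc=[]
2: 0x95 (blk 9, set 1) → MISS  vc=[7]
3: 0x92 (blk 9, set 1) → L1-HIT  vc=[7]
4: 0x73 (blk 7, set 1) → VC-HIT  vc=[9]
5: 0x7d (blk 7, set 1) → L1-HIT  vc=[9]
6: 0xbd (blk 11, set 1) → MISS  vc=[9, 7]
7: 0x72 (blk 7, set 1) → VC-HIT  vc=[9, 11]
8: 0x75 (blk 7, set 1) → L1-HIT  vc=[9, 11]
9: 0x33 (blk 3, set 1) → MISS  vc=[9, 11, 7]
10: 0xb7 (blk 11, set 1) → VC-HIT  vc=[9, 3, 7]
11: 0x39 (blk 3, set 1) → VC-HIT  vc=[9, 11, 7]

SEQ = [MISS, L1-HIT, MISS, L1-HIT, VC-HIT, L1-HIT, MISS, VC-HIT, L1-HIT, MISS, VC-HIT, VC-HIT]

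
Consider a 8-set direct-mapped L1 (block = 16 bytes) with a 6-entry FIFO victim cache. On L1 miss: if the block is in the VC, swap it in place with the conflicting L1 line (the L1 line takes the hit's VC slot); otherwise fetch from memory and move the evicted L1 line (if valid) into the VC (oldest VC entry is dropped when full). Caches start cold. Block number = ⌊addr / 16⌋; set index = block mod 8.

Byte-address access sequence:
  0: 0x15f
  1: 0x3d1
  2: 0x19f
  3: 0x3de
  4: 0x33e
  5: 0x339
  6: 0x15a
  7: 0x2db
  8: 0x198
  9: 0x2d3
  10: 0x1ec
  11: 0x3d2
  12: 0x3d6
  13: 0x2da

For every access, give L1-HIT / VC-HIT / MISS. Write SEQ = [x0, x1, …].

SEQ = [MISS, MISS, MISS, L1-HIT, MISS, L1-HIT, VC-HIT, MISS, L1-HIT, L1-HIT, MISS, VC-HIT, L1-HIT, VC-HIT]

0: 0x15f (blk 21, set 5) → MISS  vc=[]
1: 0x3d1 (blk 61, set 5) → MISS  vc=[21]
2: 0x19f (blk 25, set 1) → MISS  vc=[21]
3: 0x3de (blk 61, set 5) → L1-HIT  vc=[21]
4: 0x33e (blk 51, set 3) → MISS  vc=[21]
5: 0x339 (blk 51, set 3) → L1-HIT  vc=[21]
6: 0x15a (blk 21, set 5) → VC-HIT  vc=[61]
7: 0x2db (blk 45, set 5) → MISS  vc=[61, 21]
8: 0x198 (blk 25, set 1) → L1-HIT  vc=[61, 21]
9: 0x2d3 (blk 45, set 5) → L1-HIT  vc=[61, 21]
10: 0x1ec (blk 30, set 6) → MISS  vc=[61, 21]
11: 0x3d2 (blk 61, set 5) → VC-HIT  vc=[45, 21]
12: 0x3d6 (blk 61, set 5) → L1-HIT  vc=[45, 21]
13: 0x2da (blk 45, set 5) → VC-HIT  vc=[61, 21]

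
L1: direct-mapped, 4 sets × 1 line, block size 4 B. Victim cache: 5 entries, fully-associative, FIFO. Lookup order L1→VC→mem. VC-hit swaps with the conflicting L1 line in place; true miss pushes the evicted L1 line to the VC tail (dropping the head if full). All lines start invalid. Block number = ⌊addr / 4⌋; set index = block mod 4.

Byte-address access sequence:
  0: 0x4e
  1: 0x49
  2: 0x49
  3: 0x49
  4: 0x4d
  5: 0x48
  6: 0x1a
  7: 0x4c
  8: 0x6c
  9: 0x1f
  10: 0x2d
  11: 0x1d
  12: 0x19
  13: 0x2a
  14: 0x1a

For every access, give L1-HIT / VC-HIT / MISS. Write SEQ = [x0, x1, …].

  [0] addr=0x4e blk=19 s=3: MISS | VC []
  [1] addr=0x49 blk=18 s=2: MISS | VC []
  [2] addr=0x49 blk=18 s=2: L1-HIT | VC []
  [3] addr=0x49 blk=18 s=2: L1-HIT | VC []
  [4] addr=0x4d blk=19 s=3: L1-HIT | VC []
  [5] addr=0x48 blk=18 s=2: L1-HIT | VC []
  [6] addr=0x1a blk=6 s=2: MISS | VC [18]
  [7] addr=0x4c blk=19 s=3: L1-HIT | VC [18]
  [8] addr=0x6c blk=27 s=3: MISS | VC [18, 19]
  [9] addr=0x1f blk=7 s=3: MISS | VC [18, 19, 27]
  [10] addr=0x2d blk=11 s=3: MISS | VC [18, 19, 27, 7]
  [11] addr=0x1d blk=7 s=3: VC-HIT | VC [18, 19, 27, 11]
  [12] addr=0x19 blk=6 s=2: L1-HIT | VC [18, 19, 27, 11]
  [13] addr=0x2a blk=10 s=2: MISS | VC [18, 19, 27, 11, 6]
  [14] addr=0x1a blk=6 s=2: VC-HIT | VC [18, 19, 27, 11, 10]

SEQ = [MISS, MISS, L1-HIT, L1-HIT, L1-HIT, L1-HIT, MISS, L1-HIT, MISS, MISS, MISS, VC-HIT, L1-HIT, MISS, VC-HIT]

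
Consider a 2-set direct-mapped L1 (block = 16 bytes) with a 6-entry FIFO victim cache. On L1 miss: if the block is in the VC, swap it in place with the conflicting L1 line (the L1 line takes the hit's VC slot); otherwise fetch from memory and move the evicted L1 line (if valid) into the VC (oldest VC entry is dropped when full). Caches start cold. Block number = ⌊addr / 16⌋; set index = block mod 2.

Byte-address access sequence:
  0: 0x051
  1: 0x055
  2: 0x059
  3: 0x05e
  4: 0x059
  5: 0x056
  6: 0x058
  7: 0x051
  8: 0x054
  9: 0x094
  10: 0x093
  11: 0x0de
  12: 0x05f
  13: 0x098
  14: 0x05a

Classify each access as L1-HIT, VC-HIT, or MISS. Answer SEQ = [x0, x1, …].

0: 0x51 (blk 5, set 1) → MISS  vc=[]
1: 0x55 (blk 5, set 1) → L1-HIT  vc=[]
2: 0x59 (blk 5, set 1) → L1-HIT  vc=[]
3: 0x5e (blk 5, set 1) → L1-HIT  vc=[]
4: 0x59 (blk 5, set 1) → L1-HIT  vc=[]
5: 0x56 (blk 5, set 1) → L1-HIT  vc=[]
6: 0x58 (blk 5, set 1) → L1-HIT  vc=[]
7: 0x51 (blk 5, set 1) → L1-HIT  vc=[]
8: 0x54 (blk 5, set 1) → L1-HIT  vc=[]
9: 0x94 (blk 9, set 1) → MISS  vc=[5]
10: 0x93 (blk 9, set 1) → L1-HIT  vc=[5]
11: 0xde (blk 13, set 1) → MISS  vc=[5, 9]
12: 0x5f (blk 5, set 1) → VC-HIT  vc=[13, 9]
13: 0x98 (blk 9, set 1) → VC-HIT  vc=[13, 5]
14: 0x5a (blk 5, set 1) → VC-HIT  vc=[13, 9]

SEQ = [MISS, L1-HIT, L1-HIT, L1-HIT, L1-HIT, L1-HIT, L1-HIT, L1-HIT, L1-HIT, MISS, L1-HIT, MISS, VC-HIT, VC-HIT, VC-HIT]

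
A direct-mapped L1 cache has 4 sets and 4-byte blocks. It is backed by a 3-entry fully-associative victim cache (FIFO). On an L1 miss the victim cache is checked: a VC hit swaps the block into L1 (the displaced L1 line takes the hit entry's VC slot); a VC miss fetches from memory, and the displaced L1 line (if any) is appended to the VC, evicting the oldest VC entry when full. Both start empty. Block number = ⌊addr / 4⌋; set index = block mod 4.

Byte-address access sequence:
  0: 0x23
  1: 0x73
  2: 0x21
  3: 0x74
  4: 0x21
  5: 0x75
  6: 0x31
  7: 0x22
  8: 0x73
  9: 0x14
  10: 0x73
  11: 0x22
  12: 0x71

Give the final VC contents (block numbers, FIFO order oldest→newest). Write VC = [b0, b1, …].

#0 0x23→b8/s0 MISS; vc=[]
#1 0x73→b28/s0 MISS; vc=[8]
#2 0x21→b8/s0 VC-HIT; vc=[28]
#3 0x74→b29/s1 MISS; vc=[28]
#4 0x21→b8/s0 L1-HIT; vc=[28]
#5 0x75→b29/s1 L1-HIT; vc=[28]
#6 0x31→b12/s0 MISS; vc=[28,8]
#7 0x22→b8/s0 VC-HIT; vc=[28,12]
#8 0x73→b28/s0 VC-HIT; vc=[8,12]
#9 0x14→b5/s1 MISS; vc=[8,12,29]
#10 0x73→b28/s0 L1-HIT; vc=[8,12,29]
#11 0x22→b8/s0 VC-HIT; vc=[28,12,29]
#12 0x71→b28/s0 VC-HIT; vc=[8,12,29]

VC = [8, 12, 29]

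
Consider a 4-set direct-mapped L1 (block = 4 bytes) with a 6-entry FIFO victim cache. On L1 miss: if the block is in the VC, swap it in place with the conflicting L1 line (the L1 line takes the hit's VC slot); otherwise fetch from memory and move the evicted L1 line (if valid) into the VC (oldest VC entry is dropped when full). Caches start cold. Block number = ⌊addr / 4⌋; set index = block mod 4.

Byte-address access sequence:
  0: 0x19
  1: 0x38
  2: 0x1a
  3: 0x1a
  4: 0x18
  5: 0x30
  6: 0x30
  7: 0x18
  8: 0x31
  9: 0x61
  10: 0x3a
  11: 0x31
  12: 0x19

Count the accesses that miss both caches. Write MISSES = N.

  [0] addr=0x19 blk=6 s=2: MISS | VC []
  [1] addr=0x38 blk=14 s=2: MISS | VC [6]
  [2] addr=0x1a blk=6 s=2: VC-HIT | VC [14]
  [3] addr=0x1a blk=6 s=2: L1-HIT | VC [14]
  [4] addr=0x18 blk=6 s=2: L1-HIT | VC [14]
  [5] addr=0x30 blk=12 s=0: MISS | VC [14]
  [6] addr=0x30 blk=12 s=0: L1-HIT | VC [14]
  [7] addr=0x18 blk=6 s=2: L1-HIT | VC [14]
  [8] addr=0x31 blk=12 s=0: L1-HIT | VC [14]
  [9] addr=0x61 blk=24 s=0: MISS | VC [14, 12]
  [10] addr=0x3a blk=14 s=2: VC-HIT | VC [6, 12]
  [11] addr=0x31 blk=12 s=0: VC-HIT | VC [6, 24]
  [12] addr=0x19 blk=6 s=2: VC-HIT | VC [14, 24]

MISSES = 4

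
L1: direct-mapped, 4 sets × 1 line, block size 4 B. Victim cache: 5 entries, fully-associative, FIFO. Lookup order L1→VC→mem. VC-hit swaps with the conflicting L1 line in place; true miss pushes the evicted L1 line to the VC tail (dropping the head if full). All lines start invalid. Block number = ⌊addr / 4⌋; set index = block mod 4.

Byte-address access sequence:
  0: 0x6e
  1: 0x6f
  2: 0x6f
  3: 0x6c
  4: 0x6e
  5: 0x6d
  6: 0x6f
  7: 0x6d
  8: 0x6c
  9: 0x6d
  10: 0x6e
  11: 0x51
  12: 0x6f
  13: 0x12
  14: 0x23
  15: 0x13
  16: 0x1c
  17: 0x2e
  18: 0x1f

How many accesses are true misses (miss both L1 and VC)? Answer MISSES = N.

MISSES = 6

0: 0x6e (blk 27, set 3) → MISS  vc=[]
1: 0x6f (blk 27, set 3) → L1-HIT  vc=[]
2: 0x6f (blk 27, set 3) → L1-HIT  vc=[]
3: 0x6c (blk 27, set 3) → L1-HIT  vc=[]
4: 0x6e (blk 27, set 3) → L1-HIT  vc=[]
5: 0x6d (blk 27, set 3) → L1-HIT  vc=[]
6: 0x6f (blk 27, set 3) → L1-HIT  vc=[]
7: 0x6d (blk 27, set 3) → L1-HIT  vc=[]
8: 0x6c (blk 27, set 3) → L1-HIT  vc=[]
9: 0x6d (blk 27, set 3) → L1-HIT  vc=[]
10: 0x6e (blk 27, set 3) → L1-HIT  vc=[]
11: 0x51 (blk 20, set 0) → MISS  vc=[]
12: 0x6f (blk 27, set 3) → L1-HIT  vc=[]
13: 0x12 (blk 4, set 0) → MISS  vc=[20]
14: 0x23 (blk 8, set 0) → MISS  vc=[20, 4]
15: 0x13 (blk 4, set 0) → VC-HIT  vc=[20, 8]
16: 0x1c (blk 7, set 3) → MISS  vc=[20, 8, 27]
17: 0x2e (blk 11, set 3) → MISS  vc=[20, 8, 27, 7]
18: 0x1f (blk 7, set 3) → VC-HIT  vc=[20, 8, 27, 11]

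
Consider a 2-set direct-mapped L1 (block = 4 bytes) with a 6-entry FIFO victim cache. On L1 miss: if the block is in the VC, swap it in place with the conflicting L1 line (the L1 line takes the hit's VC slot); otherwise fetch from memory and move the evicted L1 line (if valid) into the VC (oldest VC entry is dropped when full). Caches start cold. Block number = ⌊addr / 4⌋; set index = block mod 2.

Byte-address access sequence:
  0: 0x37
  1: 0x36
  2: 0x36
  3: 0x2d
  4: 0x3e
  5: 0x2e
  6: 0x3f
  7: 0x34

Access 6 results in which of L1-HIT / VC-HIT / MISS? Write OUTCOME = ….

  [0] addr=0x37 blk=13 s=1: MISS | VC []
  [1] addr=0x36 blk=13 s=1: L1-HIT | VC []
  [2] addr=0x36 blk=13 s=1: L1-HIT | VC []
  [3] addr=0x2d blk=11 s=1: MISS | VC [13]
  [4] addr=0x3e blk=15 s=1: MISS | VC [13, 11]
  [5] addr=0x2e blk=11 s=1: VC-HIT | VC [13, 15]
  [6] addr=0x3f blk=15 s=1: VC-HIT | VC [13, 11]
  [7] addr=0x34 blk=13 s=1: VC-HIT | VC [15, 11]

OUTCOME = VC-HIT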